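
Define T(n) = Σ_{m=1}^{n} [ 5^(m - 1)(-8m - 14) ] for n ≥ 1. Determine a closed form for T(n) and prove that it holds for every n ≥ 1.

We claim T(n) = -5^n(2n + 3) + 3 for all n ≥ 1.
For the base case n = 1: T(1) = -22, and the closed form gives -22. They agree.
Suppose the result is true for n = m, so T(m) = -5^m(2m + 3) + 3.
Then T(m+1) = T(m) + (5^m(-8m - 22)) = (-5^m(2m + 3) + 3) + (5^m(-8m - 22)).
Simplifying, T(m+1) = -10·5^m·m - 25·5^m + 3 = -5^(m+1)(2(m+1) + 3) + 3,
which is the closed form with n = m+1.
By the principle of mathematical induction, the result holds for all n ≥ 1.

T(n) = -5^n(2n + 3) + 3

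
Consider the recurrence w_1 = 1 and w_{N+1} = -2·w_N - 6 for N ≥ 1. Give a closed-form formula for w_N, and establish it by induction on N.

Computing the first terms: w_1 = 1, w_2 = -8, w_3 = 10. This suggests w_N = 3(-2)^(N - 1) - 2.
Base step (N = 1): the formula gives 1 = 1 = w_1.
For the inductive step, assume it holds for an arbitrary i ≥ 1, so w_i = 3(-2)^(i - 1) - 2.
Then w_{i+1} = -2·w_i - 6 = -2·(3(-2)^(i - 1) - 2) - 6 = 3(-2)^i - 2 = 3(-2)^((i+1) - 1) - 2,
which is the claimed formula at N = i+1.
By the principle of mathematical induction, the result holds for all N ≥ 1.

w_N = 3(-2)^(N - 1) - 2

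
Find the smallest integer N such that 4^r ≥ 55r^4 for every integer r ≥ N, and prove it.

N = 10

At r = 9: 262144 < 360855, so the inequality fails and N ≥ 10. We prove 4^r ≥ 55r^4 for all r ≥ 10.
When r = 10: 4^r = 1048576 and 55r^4 = 550000, so 1048576 ≥ 550000.
Inductive step: suppose the statement holds for some k ≥ 10, so 4^k ≥ 55k^4.
Then 4^(k + 1) = 4·(4^k) ≥ 4·(55k^4).
Also, for k ≥ 10 we have 4·(55k^4) ≥ 55(k+1)^4, since 4 ≥ (1 + 1/k)^4 for all k ≥ 10.
Combining, 4^(k + 1) ≥ 55(k+1)^4.
By induction, the statement is established for all r ≥ 10.
Hence the smallest such N is 10.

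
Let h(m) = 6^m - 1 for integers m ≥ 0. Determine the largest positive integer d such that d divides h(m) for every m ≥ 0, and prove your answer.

d = 5

Computing the first values: h(0) = 0 and h(1) = 5; gcd(0, 5) = 5, so d ≤ 5.
We prove 5 | 6^m - 1 for all m ≥ 0 by induction on m.
When m = 0: h(0) = 0 = 5·(0), so 5 | h(0).
For the inductive step, assume it holds for an arbitrary j ≥ 0, i.e. 5 | h(j). Then
h(j+1) = 6^(j+1) - 1 = 6·(6^j - 1) + 5 = 6·h(j) + 5. The first term is divisible by 5 by the inductive hypothesis, and 5 is divisible by 5. Hence 5 | h(j+1).
This completes the induction.
Therefore the largest such d is 5.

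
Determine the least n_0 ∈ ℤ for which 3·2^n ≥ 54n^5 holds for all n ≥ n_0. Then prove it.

n_0 = 29

At n = 28: 805306368 < 929359872, so the inequality fails and n_0 ≥ 29. We prove 3·2^n ≥ 54n^5 for all n ≥ 29.
For the base case n = 29: 3·2^n = 1610612736 and 54n^5 = 1107602046, so 1610612736 ≥ 1107602046.
Inductive step: suppose the statement holds for some p ≥ 29, so 3·2^p ≥ 54p^5.
Then 3·2^(p + 1) = 2·(3·2^p) ≥ 2·(54p^5).
Also, for p ≥ 29 we have 2·(54p^5) ≥ 54(p+1)^5, since 2 ≥ (1 + 1/p)^5 for all p ≥ 29.
Combining, 3·2^(p + 1) ≥ 54(p+1)^5.
This completes the induction.
Hence the smallest such n_0 is 29.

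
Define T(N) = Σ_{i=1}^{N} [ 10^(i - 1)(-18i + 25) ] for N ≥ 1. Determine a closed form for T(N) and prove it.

T(N) = 10^N(-2N + 3) - 3

We claim T(N) = 10^N(-2N + 3) - 3 for all N ≥ 1.
For the base case N = 1: T(1) = 7, and the closed form gives 7. They agree.
For the inductive step, assume it holds for an arbitrary i ≥ 1, so T(i) = 10^i(-2i + 3) - 3.
Then T(i+1) = T(i) + (10^i(-18i + 7)) = (10^i(-2i + 3) - 3) + (10^i(-18i + 7)).
Simplifying, T(i+1) = -20·10^i·i + 10·10^i - 3 = 10^(i+1)(-2(i+1) + 3) - 3,
which is the closed form with N = i+1.
Hence, by induction on N, the claim holds for every N ≥ 1.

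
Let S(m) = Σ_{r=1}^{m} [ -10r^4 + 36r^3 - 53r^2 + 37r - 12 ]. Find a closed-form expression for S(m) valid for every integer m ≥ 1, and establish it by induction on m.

We claim S(m) = -m(2m^4 - 4m^3 + 3m^2 - m + 2) for all m ≥ 1.
When m = 1: S(1) = -2, and the closed form gives -2. They agree.
For the inductive step, assume it holds for an arbitrary r ≥ 1, so S(r) = r(-2r^4 + 4r^3 - 3r^2 + r - 2).
Then S(r+1) = S(r) + (-10r^4 - 4r^3 - 5r^2 - r - 2) = (r(-2r^4 + 4r^3 - 3r^2 + r - 2)) + (-10r^4 - 4r^3 - 5r^2 - r - 2).
Simplifying, S(r+1) = -(r + 1)(2r^4 + 4r^3 + 3r^2 + r + 2) = -(r+1)(2(r+1)^4 - 4(r+1)^3 + 3(r+1)^2 - (r+1) + 2),
which is the closed form with m = r+1.
Hence, by induction on m, the claim holds for every m ≥ 1.

S(m) = -m(2m^4 - 4m^3 + 3m^2 - m + 2)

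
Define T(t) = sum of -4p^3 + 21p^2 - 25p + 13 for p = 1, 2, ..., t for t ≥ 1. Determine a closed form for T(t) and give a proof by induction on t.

We claim T(t) = -t(t^3 - 5t^2 + 3t - 4) for all t ≥ 1.
Base step (t = 1): T(1) = 5, and the closed form gives 5. They agree.
Suppose the result is true for t = p, so T(p) = p(-p^3 + 5p^2 - 3p + 4).
Then T(p+1) = T(p) + (-4p^3 + 9p^2 + 5p + 5) = (p(-p^3 + 5p^2 - 3p + 4)) + (-4p^3 + 9p^2 + 5p + 5).
Simplifying, T(p+1) = -(p + 1)(p^3 - 2p^2 - 4p - 5) = -(p+1)((p+1)^3 - 5(p+1)^2 + 3(p+1) - 4),
which is the closed form with t = p+1.
Hence, by induction on t, the claim holds for every t ≥ 1.

T(t) = -t(t^3 - 5t^2 + 3t - 4)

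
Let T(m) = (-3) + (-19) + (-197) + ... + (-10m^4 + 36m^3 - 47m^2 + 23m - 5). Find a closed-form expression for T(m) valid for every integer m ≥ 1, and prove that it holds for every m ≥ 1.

We claim T(m) = -m(2m^4 - 4m^3 + m^2 + 3m + 1) for all m ≥ 1.
Base step (m = 1): T(1) = -3, and the closed form gives -3. They agree.
Inductive step: suppose the statement holds for some i ≥ 1, so T(i) = i(-2i^4 + 4i^3 - i^2 - 3i - 1).
Then T(i+1) = T(i) + (-10i^4 - 4i^3 + i^2 - 3i - 3) = (i(-2i^4 + 4i^3 - i^2 - 3i - 1)) + (-10i^4 - 4i^3 + i^2 - 3i - 3).
Simplifying, T(i+1) = -(i + 1)(2i^4 + 4i^3 + i^2 + i + 3) = -(i+1)(2(i+1)^4 - 4(i+1)^3 + (i+1)^2 + 3(i+1) + 1),
which is the closed form with m = i+1.
By the principle of mathematical induction, the result holds for all m ≥ 1.

T(m) = -m(2m^4 - 4m^3 + m^2 + 3m + 1)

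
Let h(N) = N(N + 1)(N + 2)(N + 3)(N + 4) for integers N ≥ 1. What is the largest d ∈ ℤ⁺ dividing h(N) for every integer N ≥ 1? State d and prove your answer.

Computing the first values: h(1) = 120 and h(2) = 720; gcd(120, 720) = 120, so d ≤ 120.
We prove 120 | N(N + 1)(N + 2)(N + 3)(N + 4) for all N ≥ 1 by induction on N.
Base step (N = 1): h(1) = 120 = 120·(1), so 120 | h(1).
Inductive step: suppose the statement holds for some k ≥ 1, i.e. 120 | h(k). Then
h(k+1) − h(k) = (k+1)·(k+2)·(k+3)·(k+4)·(k+5) − k·(k+1)·(k+2)·(k+3)·(k+4) = (k+1)·(k+2)·(k+3)·(k+4)·[(k+5) − k] = 5·(k+1)·(k+2)·(k+3)·(k+4). The product of 4 consecutive integers is divisible by (4)! = 24, so h(k+1) − h(k) is divisible by 5·24 = 120. By the inductive hypothesis 120 | h(k), hence 120 | h(k+1).
This completes the induction.
Therefore the largest such d is 120.

d = 120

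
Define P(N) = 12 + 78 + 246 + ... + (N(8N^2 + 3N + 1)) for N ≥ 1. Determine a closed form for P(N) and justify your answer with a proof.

P(N) = N(N + 1)^2·(2N + 1)

We claim P(N) = N(N + 1)^2·(2N + 1) for all N ≥ 1.
For the base case N = 1: P(1) = 12, and the closed form gives 12. They agree.
Inductive step: assume the claim holds for N = m, so P(m) = m(2m^3 + 5m^2 + 4m + 1).
Then P(m+1) = P(m) + ((m + 1)(3m + 8(m + 1)^2 + 4)) = (m(2m^3 + 5m^2 + 4m + 1)) + ((m + 1)(3m + 8(m + 1)^2 + 4)).
Simplifying, P(m+1) = (m + 1)(m + 2)^2·(2m + 3) = (m+1)((m+1) + 1)^2·(2(m+1) + 1),
which is the closed form with N = m+1.
By the principle of mathematical induction, the result holds for all N ≥ 1.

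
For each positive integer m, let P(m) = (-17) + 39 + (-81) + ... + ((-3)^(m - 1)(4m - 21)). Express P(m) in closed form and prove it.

We claim P(m) = (-3)^m(-m + 5) - 5 for all m ≥ 1.
For the base case m = 1: P(1) = -17, and the closed form gives -17. They agree.
Suppose the result is true for m = j, so P(j) = (-3)^j(-j + 5) - 5.
Then P(j+1) = P(j) + ((-3)^j(4j - 17)) = ((-3)^j(-j + 5) - 5) + ((-3)^j(4j - 17)).
Simplifying, P(j+1) = 3(-3)^j·j - 12(-3)^j - 5 = (-3)^(j+1)(-(j+1) + 5) - 5,
which is the closed form with m = j+1.
By induction, the statement is established for all m ≥ 1.

P(m) = (-3)^m(-m + 5) - 5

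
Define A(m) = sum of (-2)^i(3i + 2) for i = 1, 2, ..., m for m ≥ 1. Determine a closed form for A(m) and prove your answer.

A(m) = 2(-2)^m(m + 1) - 2

We claim A(m) = 2(-2)^m(m + 1) - 2 for all m ≥ 1.
When m = 1: A(1) = -10, and the closed form gives -10. They agree.
For the inductive step, assume it holds for an arbitrary i ≥ 1, so A(i) = 2(-2)^i(i + 1) - 2.
Then A(i+1) = A(i) + ((-2)^(i + 1)(3i + 5)) = (2(-2)^i(i + 1) - 2) + ((-2)^(i + 1)(3i + 5)).
Simplifying, A(i+1) = -4(-2)^i·i - 8(-2)^i - 2 = 2(-2)^(i+1)((i+1) + 1) - 2,
which is the closed form with m = i+1.
Hence, by induction on m, the claim holds for every m ≥ 1.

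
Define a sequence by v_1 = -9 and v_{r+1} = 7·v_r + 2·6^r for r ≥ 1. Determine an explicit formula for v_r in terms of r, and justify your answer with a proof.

Computing the first terms: v_1 = -9, v_2 = -51, v_3 = -285. This suggests v_r = -2·6^r + 3·7^(r - 1).
For the base case r = 1: the formula gives -9 = -9 = v_1.
Inductive step: suppose the statement holds for some j ≥ 1, so v_j = -2·6^j + 3·7^(j - 1).
Then v_{j+1} = 7·v_j + 2·6^j = 7·(-2·6^j + 3·7^(j - 1)) + 2·6^j = -2·6^(j + 1) + 3·7^j = -2·6^(j+1) + 3·7^((j+1) - 1),
which is the claimed formula at r = j+1.
By induction, the statement is established for all r ≥ 1.

v_r = -2·6^r + 3·7^(r - 1)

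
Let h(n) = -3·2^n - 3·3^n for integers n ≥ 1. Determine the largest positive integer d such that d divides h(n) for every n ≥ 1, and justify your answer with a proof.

Computing the first values: h(1) = -15 and h(2) = -39; gcd(-15, -39) = 3, so d ≤ 3.
We prove 3 | -3·2^n - 3·3^n for all n ≥ 1 by induction on n.
For the base case n = 1: h(1) = -15 = 3·(-5), so 3 | h(1).
Inductive step: suppose the statement holds for some i ≥ 1, i.e. 3 | h(i). Then
h(i+1) − 3·h(i) = (-3·2^(i+1) - 3·3^(i+1)) − 3·(-3·2^i - 3·3^i) = (-3)·2^i·(2 − 3) = (3)·2^i. Since 3 | h(i) by the inductive hypothesis, 3 | 3·h(i); and 3 | 3 since 3 = 3·1. Therefore 3 | h(i+1).
This completes the induction.
Therefore the largest such d is 3.

d = 3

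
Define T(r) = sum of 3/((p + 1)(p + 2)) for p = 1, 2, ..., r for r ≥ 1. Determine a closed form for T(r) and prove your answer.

T(r) = 3r/(2(r + 2))

We claim T(r) = 3r/(2(r + 2)) for all r ≥ 1.
When r = 1: T(1) = 1/2, and the closed form gives 1/2. They agree.
Suppose the result is true for r = p, so T(p) = 3p/(2(p + 2)).
Then T(p+1) = T(p) + (3/((p + 2)(p + 3))) = (3p/(2(p + 2))) + (3/((p + 2)(p + 3))).
Simplifying, T(p+1) = 3(p + 1)/(2(p + 3)) = 3(p+1)/(2((p+1) + 2)),
which is the closed form with r = p+1.
This completes the induction.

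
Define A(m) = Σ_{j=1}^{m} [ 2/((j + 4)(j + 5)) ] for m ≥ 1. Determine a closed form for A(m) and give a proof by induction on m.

A(m) = 2m/(5(m + 5))

We claim A(m) = 2m/(5(m + 5)) for all m ≥ 1.
For the base case m = 1: A(1) = 1/15, and the closed form gives 1/15. They agree.
Suppose the result is true for m = j, so A(j) = 2j/(5(j + 5)).
Then A(j+1) = A(j) + (2/((j + 5)(j + 6))) = (2j/(5(j + 5))) + (2/((j + 5)(j + 6))).
Simplifying, A(j+1) = 2(j + 1)/(5(j + 6)) = 2(j+1)/(5((j+1) + 5)),
which is the closed form with m = j+1.
By the principle of mathematical induction, the result holds for all m ≥ 1.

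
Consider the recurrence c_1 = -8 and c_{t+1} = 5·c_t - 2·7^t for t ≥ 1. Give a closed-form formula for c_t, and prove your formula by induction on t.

Computing the first terms: c_1 = -8, c_2 = -54, c_3 = -368. This suggests c_t = -5^(t - 1) - 7^t.
For the base case t = 1: the formula gives -8 = -8 = c_1.
For the inductive step, assume it holds for an arbitrary r ≥ 1, so c_r = -5^(r - 1) - 7^r.
Then c_{r+1} = 5·c_r - 2·7^r = 5·(-5^(r - 1) - 7^r) - 2·7^r = -5^r - 7^(r + 1) = -5^((r+1) - 1) - 7^(r+1),
which is the claimed formula at t = r+1.
By induction, the statement is established for all t ≥ 1.

c_t = -5^(t - 1) - 7^t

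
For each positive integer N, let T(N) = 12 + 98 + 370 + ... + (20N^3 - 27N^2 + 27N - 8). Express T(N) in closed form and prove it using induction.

We claim T(N) = N(5N + 1)(N^2 + 1) for all N ≥ 1.
When N = 1: T(1) = 12, and the closed form gives 12. They agree.
Suppose the result is true for N = j, so T(j) = j(5j^3 + j^2 + 5j + 1).
Then T(j+1) = T(j) + (20j^3 + 33j^2 + 33j + 12) = (j(5j^3 + j^2 + 5j + 1)) + (20j^3 + 33j^2 + 33j + 12).
Simplifying, T(j+1) = (j + 1)(5j + 6)(j^2 + 2j + 2) = (j+1)(5(j+1) + 1)((j+1)^2 + 1),
which is the closed form with N = j+1.
By the principle of mathematical induction, the result holds for all N ≥ 1.

T(N) = N(5N + 1)(N^2 + 1)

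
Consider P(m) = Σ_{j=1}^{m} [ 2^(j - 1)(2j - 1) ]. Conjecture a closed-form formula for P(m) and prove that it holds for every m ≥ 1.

P(m) = 2^m(2m - 3) + 3

We claim P(m) = 2^m(2m - 3) + 3 for all m ≥ 1.
When m = 1: P(1) = 1, and the closed form gives 1. They agree.
For the inductive step, assume it holds for an arbitrary j ≥ 1, so P(j) = 2^j(2j - 3) + 3.
Then P(j+1) = P(j) + (2^j(2j + 1)) = (2^j(2j - 3) + 3) + (2^j(2j + 1)).
Simplifying, P(j+1) = -2^(j + 1) + 2^(j + 2)j + 3 = 2^(j+1)(2(j+1) - 3) + 3,
which is the closed form with m = j+1.
Hence, by induction on m, the claim holds for every m ≥ 1.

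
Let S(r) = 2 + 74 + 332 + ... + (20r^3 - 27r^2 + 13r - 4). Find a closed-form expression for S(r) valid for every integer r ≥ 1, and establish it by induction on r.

S(r) = r(5r^3 + r^2 - 2r - 2)

We claim S(r) = r(5r^3 + r^2 - 2r - 2) for all r ≥ 1.
Base step (r = 1): S(1) = 2, and the closed form gives 2. They agree.
Inductive step: assume the claim holds for r = j, so S(j) = j(5j^3 + j^2 - 2j - 2).
Then S(j+1) = S(j) + (20j^3 + 33j^2 + 19j + 2) = (j(5j^3 + j^2 - 2j - 2)) + (20j^3 + 33j^2 + 19j + 2).
Simplifying, S(j+1) = (j + 1)(5j^3 + 16j^2 + 15j + 2) = (j+1)(5(j+1)^3 + (j+1)^2 - 2(j+1) - 2),
which is the closed form with r = j+1.
By the principle of mathematical induction, the result holds for all r ≥ 1.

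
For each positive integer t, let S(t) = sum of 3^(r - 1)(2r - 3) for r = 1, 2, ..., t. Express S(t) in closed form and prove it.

S(t) = 3^t(t - 2) + 2

We claim S(t) = 3^t(t - 2) + 2 for all t ≥ 1.
For the base case t = 1: S(1) = -1, and the closed form gives -1. They agree.
Suppose the result is true for t = r, so S(r) = 3^r(r - 2) + 2.
Then S(r+1) = S(r) + (3^r(2r - 1)) = (3^r(r - 2) + 2) + (3^r(2r - 1)).
Simplifying, S(r+1) = 3^(r + 1)r - 3^(r + 1) + 2 = 3^(r+1)((r+1) - 2) + 2,
which is the closed form with t = r+1.
Hence, by induction on t, the claim holds for every t ≥ 1.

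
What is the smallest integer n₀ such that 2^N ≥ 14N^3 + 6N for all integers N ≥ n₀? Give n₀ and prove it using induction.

At N = 15: 32768 < 47340, so the inequality fails and n₀ ≥ 16. We prove 2^N ≥ 14N^3 + 6N for all N ≥ 16.
For the base case N = 16: 2^N = 65536 and 14N^3 + 6N = 57440, so 65536 ≥ 57440.
Inductive step: suppose the statement holds for some r ≥ 16, so 2^r ≥ 14r^3 + 6r.
Then 2^(r + 1) = 2·(2^r) ≥ 2·(14r^3 + 6r).
Also, for r ≥ 16 we have 2·(14r^3 + 6r) ≥ 14(r+1)^3 + 6(r+1), since 2·(14r^3 + 6r) − (14(r+1)^3 + 6(r+1)) = 14r^3 - 42r^2 - 36r - 20, which is nonnegative for all r ≥ 16.
Combining, 2^(r + 1) ≥ 14(r+1)^3 + 6(r+1).
Hence, by induction on N, the claim holds for every N ≥ 16.
Hence the smallest such n₀ is 16.

n₀ = 16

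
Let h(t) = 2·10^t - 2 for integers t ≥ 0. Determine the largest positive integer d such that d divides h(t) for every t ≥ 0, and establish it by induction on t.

d = 18

Computing the first values: h(0) = 0 and h(1) = 18; gcd(0, 18) = 18, so d ≤ 18.
We prove 18 | 2·10^t - 2 for all t ≥ 0 by induction on t.
For the base case t = 0: h(0) = 0 = 18·(0), so 18 | h(0).
For the inductive step, assume it holds for an arbitrary p ≥ 0, i.e. 18 | h(p). Then
h(p+1) = 2·10^(p+1) - 2 = 10·(2·10^p - 2) + 18 = 10·h(p) + 18. The first term is divisible by 18 by the inductive hypothesis, and 18 is divisible by 18. Hence 18 | h(p+1).
By the principle of mathematical induction, the result holds for all t ≥ 0.
Therefore the largest such d is 18.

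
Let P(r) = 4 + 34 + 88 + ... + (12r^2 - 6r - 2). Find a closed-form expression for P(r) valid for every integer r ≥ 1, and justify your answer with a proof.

We claim P(r) = r(4r^2 + 3r - 3) for all r ≥ 1.
Base step (r = 1): P(1) = 4, and the closed form gives 4. They agree.
For the inductive step, assume it holds for an arbitrary j ≥ 1, so P(j) = j(4j^2 + 3j - 3).
Then P(j+1) = P(j) + (12j^2 + 18j + 4) = (j(4j^2 + 3j - 3)) + (12j^2 + 18j + 4).
Simplifying, P(j+1) = (j + 1)(4j^2 + 11j + 4) = (j+1)(4(j+1)^2 + 3(j+1) - 3),
which is the closed form with r = j+1.
This completes the induction.

P(r) = r(4r^2 + 3r - 3)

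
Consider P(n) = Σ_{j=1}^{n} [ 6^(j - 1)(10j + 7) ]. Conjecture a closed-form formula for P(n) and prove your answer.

We claim P(n) = 6^n(2n + 1) - 1 for all n ≥ 1.
For the base case n = 1: P(1) = 17, and the closed form gives 17. They agree.
Inductive step: suppose the statement holds for some j ≥ 1, so P(j) = 6^j(2j + 1) - 1.
Then P(j+1) = P(j) + (6^j(10j + 17)) = (6^j(2j + 1) - 1) + (6^j(10j + 17)).
Simplifying, P(j+1) = 12·6^j·j + 18·6^j - 1 = 6^(j+1)(2(j+1) + 1) - 1,
which is the closed form with n = j+1.
Hence, by induction on n, the claim holds for every n ≥ 1.

P(n) = 6^n(2n + 1) - 1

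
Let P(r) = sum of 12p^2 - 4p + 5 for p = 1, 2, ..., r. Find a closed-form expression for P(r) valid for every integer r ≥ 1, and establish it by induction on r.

We claim P(r) = r(4r^2 + 4r + 5) for all r ≥ 1.
Base case (r = 1): P(1) = 13, and the closed form gives 13. They agree.
For the inductive step, assume it holds for an arbitrary p ≥ 1, so P(p) = p(4p^2 + 4p + 5).
Then P(p+1) = P(p) + (12p^2 + 20p + 13) = (p(4p^2 + 4p + 5)) + (12p^2 + 20p + 13).
Simplifying, P(p+1) = (p + 1)(4p^2 + 12p + 13) = (p+1)(4(p+1)^2 + 4(p+1) + 5),
which is the closed form with r = p+1.
This completes the induction.

P(r) = r(4r^2 + 4r + 5)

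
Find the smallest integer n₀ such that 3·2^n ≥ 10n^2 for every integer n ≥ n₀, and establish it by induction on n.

At n = 7: 384 < 490, so the inequality fails and n₀ ≥ 8. We prove 3·2^n ≥ 10n^2 for all n ≥ 8.
Base step (n = 8): 3·2^n = 768 and 10n^2 = 640, so 768 ≥ 640.
For the inductive step, assume it holds for an arbitrary m ≥ 8, so 3·2^m ≥ 10m^2.
Then 3·2^(m + 1) = 2·(3·2^m) ≥ 2·(10m^2).
Also, for m ≥ 8 we have 2·(10m^2) ≥ 10(m+1)^2, since 2 ≥ (1 + 1/m)^2 for all m ≥ 8.
Combining, 3·2^(m + 1) ≥ 10(m+1)^2.
By induction, the statement is established for all n ≥ 8.
Hence the smallest such n₀ is 8.

n₀ = 8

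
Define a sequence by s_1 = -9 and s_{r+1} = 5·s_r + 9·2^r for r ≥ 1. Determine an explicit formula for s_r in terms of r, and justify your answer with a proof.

s_r = -3·2^r - 3·5^(r - 1)

Computing the first terms: s_1 = -9, s_2 = -27, s_3 = -99. This suggests s_r = -3·2^r - 3·5^(r - 1).
When r = 1: the formula gives -9 = -9 = s_1.
Suppose the result is true for r = k, so s_k = -3·2^k - 3·5^(k - 1).
Then s_{k+1} = 5·s_k + 9·2^k = 5·(-3·2^k - 3·5^(k - 1)) + 9·2^k = -3·2^(k + 1) - 3·5^k = -3·2^(k+1) - 3·5^((k+1) - 1),
which is the claimed formula at r = k+1.
By induction, the statement is established for all r ≥ 1.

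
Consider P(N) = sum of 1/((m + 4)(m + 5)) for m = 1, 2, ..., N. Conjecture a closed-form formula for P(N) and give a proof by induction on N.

P(N) = N/(5(N + 5))

We claim P(N) = N/(5(N + 5)) for all N ≥ 1.
When N = 1: P(1) = 1/30, and the closed form gives 1/30. They agree.
Inductive step: suppose the statement holds for some m ≥ 1, so P(m) = m/(5(m + 5)).
Then P(m+1) = P(m) + (1/((m + 5)(m + 6))) = (m/(5(m + 5))) + (1/((m + 5)(m + 6))).
Simplifying, P(m+1) = (m + 1)/(5(m + 6)) = (m+1)/(5((m+1) + 5)),
which is the closed form with N = m+1.
Hence, by induction on N, the claim holds for every N ≥ 1.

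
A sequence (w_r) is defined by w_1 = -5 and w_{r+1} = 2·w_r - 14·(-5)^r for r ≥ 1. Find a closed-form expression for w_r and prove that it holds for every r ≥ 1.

Computing the first terms: w_1 = -5, w_2 = 60, w_3 = -230. This suggests w_r = 2(-5)^r + 5·2^(r - 1).
Base case (r = 1): the formula gives -5 = -5 = w_1.
For the inductive step, assume it holds for an arbitrary p ≥ 1, so w_p = 2(-5)^p + 5·2^(p - 1).
Then w_{p+1} = 2·w_p - 14·(-5)^p = 2·(2(-5)^p + 5·2^(p - 1)) - 14·(-5)^p = 2(-5)^(p + 1) + 5·2^p = 2(-5)^(p+1) + 5·2^((p+1) - 1),
which is the claimed formula at r = p+1.
Hence, by induction on r, the claim holds for every r ≥ 1.

w_r = 2(-5)^r + 5·2^(r - 1)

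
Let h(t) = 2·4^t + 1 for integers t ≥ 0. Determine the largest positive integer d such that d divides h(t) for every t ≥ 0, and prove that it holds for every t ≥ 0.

d = 3

Computing the first values: h(0) = 3 and h(1) = 9; gcd(3, 9) = 3, so d ≤ 3.
We prove 3 | 2·4^t + 1 for all t ≥ 0 by induction on t.
Base case (t = 0): h(0) = 3 = 3·(1), so 3 | h(0).
Inductive step: suppose the statement holds for some k ≥ 0, i.e. 3 | h(k). Then
h(k+1) = 2·4^(k+1) + 1 = 4·(2·4^k + 1) - 3 = 4·h(k) - 3. The first term is divisible by 3 by the inductive hypothesis, and -3 is divisible by 3. Hence 3 | h(k+1).
Hence, by induction on t, the claim holds for every t ≥ 0.
Therefore the largest such d is 3.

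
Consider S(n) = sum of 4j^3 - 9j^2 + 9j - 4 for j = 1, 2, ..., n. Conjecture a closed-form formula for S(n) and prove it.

S(n) = n(n - 1)(n^2 + 1)

We claim S(n) = n(n - 1)(n^2 + 1) for all n ≥ 1.
Base step (n = 1): S(1) = 0, and the closed form gives 0. They agree.
Suppose the result is true for n = j, so S(j) = j(j^3 - j^2 + j - 1).
Then S(j+1) = S(j) + (j(4j^2 + 3j + 3)) = (j(j^3 - j^2 + j - 1)) + (j(4j^2 + 3j + 3)).
Simplifying, S(j+1) = j(j + 1)(j^2 + 2j + 2) = (j+1)((j+1) - 1)((j+1)^2 + 1),
which is the closed form with n = j+1.
By the principle of mathematical induction, the result holds for all n ≥ 1.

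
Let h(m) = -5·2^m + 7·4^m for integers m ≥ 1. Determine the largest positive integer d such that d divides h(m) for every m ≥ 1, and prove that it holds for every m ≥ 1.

d = 2

Computing the first values: h(1) = 18 and h(2) = 92; gcd(18, 92) = 2, so d ≤ 2.
We prove 2 | -5·2^m + 7·4^m for all m ≥ 1 by induction on m.
When m = 1: h(1) = 18 = 2·(9), so 2 | h(1).
Inductive step: assume the claim holds for m = r, i.e. 2 | h(r). Then
h(r+1) − 4·h(r) = (-5·2^(r+1) + 7·4^(r+1)) − 4·(-5·2^r + 7·4^r) = (-5)·2^r·(2 − 4) = (10)·2^r. Since 2 | h(r) by the inductive hypothesis, 2 | 4·h(r); and 2 | 10 since 10 = 2·5. Therefore 2 | h(r+1).
By induction, the statement is established for all m ≥ 1.
Therefore the largest such d is 2.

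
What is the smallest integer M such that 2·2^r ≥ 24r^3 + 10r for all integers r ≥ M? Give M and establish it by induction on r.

At r = 15: 65536 < 81150, so the inequality fails and M ≥ 16. We prove 2·2^r ≥ 24r^3 + 10r for all r ≥ 16.
When r = 16: 2·2^r = 131072 and 24r^3 + 10r = 98464, so 131072 ≥ 98464.
Inductive step: assume the claim holds for r = k, so 2·2^k ≥ 24k^3 + 10k.
Then 2·2^(k + 1) = 2·(2·2^k) ≥ 2·(24k^3 + 10k).
Also, for k ≥ 16 we have 2·(24k^3 + 10k) ≥ 24(k+1)^3 + 10(k+1), since 2·(24k^3 + 10k) − (24(k+1)^3 + 10(k+1)) = 24k^3 - 72k^2 - 62k - 34, which is nonnegative for all k ≥ 16.
Combining, 2·2^(k + 1) ≥ 24(k+1)^3 + 10(k+1).
By induction, the statement is established for all r ≥ 16.
Hence the smallest such M is 16.

M = 16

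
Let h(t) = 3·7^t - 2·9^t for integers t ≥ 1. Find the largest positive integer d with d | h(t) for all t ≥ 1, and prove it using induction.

d = 3

Computing the first values: h(1) = 3 and h(2) = -15; gcd(3, -15) = 3, so d ≤ 3.
We prove 3 | 3·7^t - 2·9^t for all t ≥ 1 by induction on t.
Base case (t = 1): h(1) = 3 = 3·(1), so 3 | h(1).
Suppose the result is true for t = k, i.e. 3 | h(k). Then
h(k+1) − 9·h(k) = (3·7^(k+1) - 2·9^(k+1)) − 9·(3·7^k - 2·9^k) = (3)·7^k·(7 − 9) = (-6)·7^k. Since 3 | h(k) by the inductive hypothesis, 3 | 9·h(k); and 3 | -6 since -6 = 3·-2. Therefore 3 | h(k+1).
This completes the induction.
Therefore the largest such d is 3.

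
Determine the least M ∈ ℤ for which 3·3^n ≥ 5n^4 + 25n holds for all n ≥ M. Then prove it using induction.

At n = 8: 19683 < 20680, so the inequality fails and M ≥ 9. We prove 3·3^n ≥ 5n^4 + 25n for all n ≥ 9.
For the base case n = 9: 3·3^n = 59049 and 5n^4 + 25n = 33030, so 59049 ≥ 33030.
Inductive step: assume the claim holds for n = k, so 3·3^k ≥ 5k^4 + 25k.
Then 3·3^(k + 1) = 3·(3·3^k) ≥ 3·(5k^4 + 25k).
Also, for k ≥ 9 we have 3·(5k^4 + 25k) ≥ 5(k+1)^4 + 25(k+1), since 3·(5k^4 + 25k) − (5(k+1)^4 + 25(k+1)) = 10k^4 - 20k^3 - 30k^2 + 30k - 30, which is nonnegative for all k ≥ 9.
Combining, 3·3^(k + 1) ≥ 5(k+1)^4 + 25(k+1).
Hence, by induction on n, the claim holds for every n ≥ 9.
Hence the smallest such M is 9.

M = 9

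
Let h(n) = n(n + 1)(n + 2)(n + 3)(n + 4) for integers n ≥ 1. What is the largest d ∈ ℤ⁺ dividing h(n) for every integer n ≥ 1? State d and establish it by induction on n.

Computing the first values: h(1) = 120 and h(2) = 720; gcd(120, 720) = 120, so d ≤ 120.
We prove 120 | n(n + 1)(n + 2)(n + 3)(n + 4) for all n ≥ 1 by induction on n.
When n = 1: h(1) = 120 = 120·(1), so 120 | h(1).
Suppose the result is true for n = m, i.e. 120 | h(m). Then
h(m+1) − h(m) = (m+1)·(m+2)·(m+3)·(m+4)·(m+5) − m·(m+1)·(m+2)·(m+3)·(m+4) = (m+1)·(m+2)·(m+3)·(m+4)·[(m+5) − m] = 5·(m+1)·(m+2)·(m+3)·(m+4). The product of 4 consecutive integers is divisible by (4)! = 24, so h(m+1) − h(m) is divisible by 5·24 = 120. By the inductive hypothesis 120 | h(m), hence 120 | h(m+1).
By the principle of mathematical induction, the result holds for all n ≥ 1.
Therefore the largest such d is 120.

d = 120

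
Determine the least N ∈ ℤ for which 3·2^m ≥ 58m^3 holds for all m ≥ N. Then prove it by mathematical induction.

N = 17

At m = 16: 196608 < 237568, so the inequality fails and N ≥ 17. We prove 3·2^m ≥ 58m^3 for all m ≥ 17.
Base case (m = 17): 3·2^m = 393216 and 58m^3 = 284954, so 393216 ≥ 284954.
Suppose the result is true for m = j, so 3·2^j ≥ 58j^3.
Then 3·2^(j + 1) = 2·(3·2^j) ≥ 2·(58j^3).
Also, for j ≥ 17 we have 2·(58j^3) ≥ 58(j+1)^3, since 2 ≥ (1 + 1/j)^3 for all j ≥ 17.
Combining, 3·2^(j + 1) ≥ 58(j+1)^3.
By induction, the statement is established for all m ≥ 17.
Hence the smallest such N is 17.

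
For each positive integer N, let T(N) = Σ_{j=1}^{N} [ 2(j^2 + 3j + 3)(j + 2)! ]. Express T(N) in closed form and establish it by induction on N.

T(N) = (2N + 2)(N + 3)! - 12

We claim T(N) = (2N + 2)(N + 3)! - 12 for all N ≥ 1.
Base case (N = 1): T(1) = 84, and the closed form gives 84. They agree.
Suppose the result is true for N = j, so T(j) = (2j + 2)(j + 3)! - 12.
Then T(j+1) = T(j) + (2(j^2 + 5j + 7)(j + 3)!) = ((2j + 2)(j + 3)! - 12) + (2(j^2 + 5j + 7)(j + 3)!).
Simplifying, T(j+1) = (2(j+1) + 2)((j+1) + 3)! - 12,
which is the closed form with N = j+1.
Hence, by induction on N, the claim holds for every N ≥ 1.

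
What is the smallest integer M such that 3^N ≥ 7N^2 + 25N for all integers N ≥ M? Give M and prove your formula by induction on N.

At N = 5: 243 < 300, so the inequality fails and M ≥ 6. We prove 3^N ≥ 7N^2 + 25N for all N ≥ 6.
Base case (N = 6): 3^N = 729 and 7N^2 + 25N = 402, so 729 ≥ 402.
Inductive step: assume the claim holds for N = k, so 3^k ≥ 7k^2 + 25k.
Then 3^(k + 1) = 3·(3^k) ≥ 3·(7k^2 + 25k).
Also, for k ≥ 6 we have 3·(7k^2 + 25k) ≥ 7(k+1)^2 + 25(k+1), since 3·(7k^2 + 25k) − (7(k+1)^2 + 25(k+1)) = 14k^2 + 36k - 32, which is nonnegative for all k ≥ 6.
Combining, 3^(k + 1) ≥ 7(k+1)^2 + 25(k+1).
This completes the induction.
Hence the smallest such M is 6.

M = 6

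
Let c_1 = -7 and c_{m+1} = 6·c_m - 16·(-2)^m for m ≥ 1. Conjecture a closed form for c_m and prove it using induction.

c_m = -(-2)^(m + 1) - 3·6^(m - 1)

Computing the first terms: c_1 = -7, c_2 = -10, c_3 = -124. This suggests c_m = -(-2)^(m + 1) - 3·6^(m - 1).
For the base case m = 1: the formula gives -7 = -7 = c_1.
Inductive step: assume the claim holds for m = p, so c_p = -(-2)^(p + 1) - 3·6^(p - 1).
Then c_{p+1} = 6·c_p - 16·(-2)^p = 6·(-(-2)^(p + 1) - 3·6^(p - 1)) - 16·(-2)^p = -(-2)^(p + 2) - 3·6^p = -(-2)^((p+1) + 1) - 3·6^((p+1) - 1),
which is the claimed formula at m = p+1.
By induction, the statement is established for all m ≥ 1.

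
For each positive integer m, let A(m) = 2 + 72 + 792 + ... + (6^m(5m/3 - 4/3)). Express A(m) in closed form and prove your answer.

We claim A(m) = 2·6^m(m - 1) + 2 for all m ≥ 1.
For the base case m = 1: A(1) = 2, and the closed form gives 2. They agree.
Inductive step: suppose the statement holds for some p ≥ 1, so A(p) = 2·6^p(p - 1) + 2.
Then A(p+1) = A(p) + (6^p(10p + 2)) = (2·6^p(p - 1) + 2) + (6^p(10p + 2)).
Simplifying, A(p+1) = 12·6^p·p + 2 = 2·6^(p+1)((p+1) - 1) + 2,
which is the closed form with m = p+1.
Hence, by induction on m, the claim holds for every m ≥ 1.

A(m) = 2·6^m(m - 1) + 2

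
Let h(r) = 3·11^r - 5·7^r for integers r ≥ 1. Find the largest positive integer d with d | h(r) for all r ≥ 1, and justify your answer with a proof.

d = 2

Computing the first values: h(1) = -2 and h(2) = 118; gcd(-2, 118) = 2, so d ≤ 2.
We prove 2 | 3·11^r - 5·7^r for all r ≥ 1 by induction on r.
Base case (r = 1): h(1) = -2 = 2·(-1), so 2 | h(1).
For the inductive step, assume it holds for an arbitrary i ≥ 1, i.e. 2 | h(i). Then
h(i+1) − 11·h(i) = (3·11^(i+1) - 5·7^(i+1)) − 11·(3·11^i - 5·7^i) = (-5)·7^i·(7 − 11) = (20)·7^i. Since 2 | h(i) by the inductive hypothesis, 2 | 11·h(i); and 2 | 20 since 20 = 2·10. Therefore 2 | h(i+1).
Hence, by induction on r, the claim holds for every r ≥ 1.
Therefore the largest such d is 2.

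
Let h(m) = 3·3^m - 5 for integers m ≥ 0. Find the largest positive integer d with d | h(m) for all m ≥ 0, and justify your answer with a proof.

d = 2

Computing the first values: h(0) = -2 and h(1) = 4; gcd(-2, 4) = 2, so d ≤ 2.
We prove 2 | 3·3^m - 5 for all m ≥ 0 by induction on m.
Base step (m = 0): h(0) = -2 = 2·(-1), so 2 | h(0).
Inductive step: suppose the statement holds for some r ≥ 0, i.e. 2 | h(r). Then
h(r+1) = 3·3^(r+1) - 5 = 3·(3·3^r - 5) + 10 = 3·h(r) + 10. The first term is divisible by 2 by the inductive hypothesis, and 10 is divisible by 2. Hence 2 | h(r+1).
Hence, by induction on m, the claim holds for every m ≥ 0.
Therefore the largest such d is 2.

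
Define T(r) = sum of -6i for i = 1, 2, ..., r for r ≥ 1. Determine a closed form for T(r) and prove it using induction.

T(r) = -3r(r + 1)

We claim T(r) = -3r(r + 1) for all r ≥ 1.
For the base case r = 1: T(1) = -6, and the closed form gives -6. They agree.
Inductive step: assume the claim holds for r = i, so T(i) = 3i(-i - 1).
Then T(i+1) = T(i) + (-6i - 6) = (3i(-i - 1)) + (-6i - 6).
Simplifying, T(i+1) = -3(i + 1)(i + 2) = -3(i+1)((i+1) + 1),
which is the closed form with r = i+1.
This completes the induction.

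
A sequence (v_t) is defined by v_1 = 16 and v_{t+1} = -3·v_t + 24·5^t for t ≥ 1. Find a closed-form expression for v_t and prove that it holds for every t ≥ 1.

v_t = (-3)^(t - 1) + 3·5^t

Computing the first terms: v_1 = 16, v_2 = 72, v_3 = 384. This suggests v_t = (-3)^(t - 1) + 3·5^t.
Base case (t = 1): the formula gives 16 = 16 = v_1.
For the inductive step, assume it holds for an arbitrary j ≥ 1, so v_j = (-3)^(j - 1) + 3·5^j.
Then v_{j+1} = -3·v_j + 24·5^j = -3·((-3)^(j - 1) + 3·5^j) + 24·5^j = (-3)^j + 3·5^(j + 1) = (-3)^((j+1) - 1) + 3·5^(j+1),
which is the claimed formula at t = j+1.
This completes the induction.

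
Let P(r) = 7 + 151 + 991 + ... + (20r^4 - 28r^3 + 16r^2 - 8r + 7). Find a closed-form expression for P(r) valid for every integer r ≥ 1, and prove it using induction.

P(r) = r(4r^4 + 3r^3 - 2r^2 - 3r + 5)

We claim P(r) = r(4r^4 + 3r^3 - 2r^2 - 3r + 5) for all r ≥ 1.
For the base case r = 1: P(1) = 7, and the closed form gives 7. They agree.
Inductive step: assume the claim holds for r = j, so P(j) = j(4j^4 + 3j^3 - 2j^2 - 3j + 5).
Then P(j+1) = P(j) + (20j^4 + 52j^3 + 52j^2 + 20j + 7) = (j(4j^4 + 3j^3 - 2j^2 - 3j + 5)) + (20j^4 + 52j^3 + 52j^2 + 20j + 7).
Simplifying, P(j+1) = (j + 1)(4j^4 + 19j^3 + 31j^2 + 18j + 7) = (j+1)(4(j+1)^4 + 3(j+1)^3 - 2(j+1)^2 - 3(j+1) + 5),
which is the closed form with r = j+1.
This completes the induction.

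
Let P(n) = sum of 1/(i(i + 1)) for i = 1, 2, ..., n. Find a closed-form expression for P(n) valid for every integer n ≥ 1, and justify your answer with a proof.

P(n) = n/(n + 1)

We claim P(n) = n/(n + 1) for all n ≥ 1.
When n = 1: P(1) = 1/2, and the closed form gives 1/2. They agree.
For the inductive step, assume it holds for an arbitrary i ≥ 1, so P(i) = i/(i + 1).
Then P(i+1) = P(i) + (1/((i + 1)(i + 2))) = (i/(i + 1)) + (1/((i + 1)(i + 2))).
Simplifying, P(i+1) = (i + 1)/(i + 2) = (i+1)/((i+1) + 1),
which is the closed form with n = i+1.
Hence, by induction on n, the claim holds for every n ≥ 1.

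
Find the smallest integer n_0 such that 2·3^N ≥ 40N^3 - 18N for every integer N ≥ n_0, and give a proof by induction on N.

n_0 = 9

At N = 8: 13122 < 20336, so the inequality fails and n_0 ≥ 9. We prove 2·3^N ≥ 40N^3 - 18N for all N ≥ 9.
When N = 9: 2·3^N = 39366 and 40N^3 - 18N = 28998, so 39366 ≥ 28998.
Inductive step: suppose the statement holds for some k ≥ 9, so 2·3^k ≥ 40k^3 - 18k.
Then 2·3^(k + 1) = 3·(2·3^k) ≥ 3·(40k^3 - 18k).
Also, for k ≥ 9 we have 3·(40k^3 - 18k) ≥ 40(k+1)^3 - 18(k+1), since 3·(40k^3 - 18k) − (40(k+1)^3 - 18(k+1)) = 80k^3 - 120k^2 - 156k - 22, which is nonnegative for all k ≥ 9.
Combining, 2·3^(k + 1) ≥ 40(k+1)^3 - 18(k+1).
This completes the induction.
Hence the smallest such n_0 is 9.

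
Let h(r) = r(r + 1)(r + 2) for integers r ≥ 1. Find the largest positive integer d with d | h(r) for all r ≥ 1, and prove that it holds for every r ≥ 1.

Computing the first values: h(1) = 6 and h(2) = 24; gcd(6, 24) = 6, so d ≤ 6.
We prove 6 | r(r + 1)(r + 2) for all r ≥ 1 by induction on r.
Base case (r = 1): h(1) = 6 = 6·(1), so 6 | h(1).
Inductive step: suppose the statement holds for some k ≥ 1, i.e. 6 | h(k). Then
h(k+1) − h(k) = (k+1)·(k+2)·(k+3) − k·(k+1)·(k+2) = (k+1)·(k+2)·[(k+3) − k] = 3·(k+1)·(k+2). The product of 2 consecutive integers is divisible by (2)! = 2, so h(k+1) − h(k) is divisible by 3·2 = 6. By the inductive hypothesis 6 | h(k), hence 6 | h(k+1).
By the principle of mathematical induction, the result holds for all r ≥ 1.
Therefore the largest such d is 6.

d = 6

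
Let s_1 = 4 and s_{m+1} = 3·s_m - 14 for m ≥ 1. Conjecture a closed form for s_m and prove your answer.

s_m = -3^m + 7

Computing the first terms: s_1 = 4, s_2 = -2, s_3 = -20. This suggests s_m = -3^m + 7.
Base case (m = 1): the formula gives 4 = 4 = s_1.
Inductive step: suppose the statement holds for some i ≥ 1, so s_i = -3^i + 7.
Then s_{i+1} = 3·s_i - 14 = 3·(-3^i + 7) - 14 = -3^(i + 1) + 7,
which is the claimed formula at m = i+1.
By induction, the statement is established for all m ≥ 1.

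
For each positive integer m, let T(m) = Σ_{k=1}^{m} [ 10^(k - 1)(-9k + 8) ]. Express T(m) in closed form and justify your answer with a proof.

T(m) = 10^m(-m + 1) - 1

We claim T(m) = 10^m(-m + 1) - 1 for all m ≥ 1.
When m = 1: T(1) = -1, and the closed form gives -1. They agree.
Suppose the result is true for m = k, so T(k) = 10^k(-k + 1) - 1.
Then T(k+1) = T(k) + (10^k(-9k - 1)) = (10^k(-k + 1) - 1) + (10^k(-9k - 1)).
Simplifying, T(k+1) = -10·10^k·k - 1 = 10^(k+1)(-(k+1) + 1) - 1,
which is the closed form with m = k+1.
This completes the induction.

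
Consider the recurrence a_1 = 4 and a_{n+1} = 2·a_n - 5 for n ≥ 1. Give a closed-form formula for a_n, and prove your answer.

Computing the first terms: a_1 = 4, a_2 = 3, a_3 = 1. This suggests a_n = -2^(n - 1) + 5.
Base step (n = 1): the formula gives 4 = 4 = a_1.
Suppose the result is true for n = j, so a_j = -2^(j - 1) + 5.
Then a_{j+1} = 2·a_j - 5 = 2·(-2^(j - 1) + 5) - 5 = -2^j + 5 = -2^((j+1) - 1) + 5,
which is the claimed formula at n = j+1.
By induction, the statement is established for all n ≥ 1.

a_n = -2^(n - 1) + 5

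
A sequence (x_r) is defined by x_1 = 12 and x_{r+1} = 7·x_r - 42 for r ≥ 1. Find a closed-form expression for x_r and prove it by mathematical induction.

x_r = 5·7^(r - 1) + 7

Computing the first terms: x_1 = 12, x_2 = 42, x_3 = 252. This suggests x_r = 5·7^(r - 1) + 7.
When r = 1: the formula gives 12 = 12 = x_1.
Suppose the result is true for r = k, so x_k = 5·7^(k - 1) + 7.
Then x_{k+1} = 7·x_k - 42 = 7·(5·7^(k - 1) + 7) - 42 = 5·7^k + 7 = 5·7^((k+1) - 1) + 7,
which is the claimed formula at r = k+1.
By induction, the statement is established for all r ≥ 1.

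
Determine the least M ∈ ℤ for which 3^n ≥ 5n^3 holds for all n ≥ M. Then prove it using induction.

M = 7

At n = 6: 729 < 1080, so the inequality fails and M ≥ 7. We prove 3^n ≥ 5n^3 for all n ≥ 7.
Base case (n = 7): 3^n = 2187 and 5n^3 = 1715, so 2187 ≥ 1715.
For the inductive step, assume it holds for an arbitrary i ≥ 7, so 3^i ≥ 5i^3.
Then 3^(i + 1) = 3·(3^i) ≥ 3·(5i^3).
Also, for i ≥ 7 we have 3·(5i^3) ≥ 5(i+1)^3, since 3 ≥ (1 + 1/i)^3 for all i ≥ 7.
Combining, 3^(i + 1) ≥ 5(i+1)^3.
By induction, the statement is established for all n ≥ 7.
Hence the smallest such M is 7.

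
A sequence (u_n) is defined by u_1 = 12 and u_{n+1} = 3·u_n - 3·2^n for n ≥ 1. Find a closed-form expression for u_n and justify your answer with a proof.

Computing the first terms: u_1 = 12, u_2 = 30, u_3 = 78. This suggests u_n = 3·2^n + 2·3^n.
Base case (n = 1): the formula gives 12 = 12 = u_1.
Suppose the result is true for n = i, so u_i = 3·2^i + 2·3^i.
Then u_{i+1} = 3·u_i - 3·2^i = 3·(3·2^i + 2·3^i) - 3·2^i = 3·2^(i + 1) + 2·3^(i + 1),
which is the claimed formula at n = i+1.
This completes the induction.

u_n = 3·2^n + 2·3^n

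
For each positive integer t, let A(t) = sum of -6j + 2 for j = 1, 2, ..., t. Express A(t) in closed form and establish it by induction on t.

A(t) = -t(3t + 1)

We claim A(t) = -t(3t + 1) for all t ≥ 1.
For the base case t = 1: A(1) = -4, and the closed form gives -4. They agree.
For the inductive step, assume it holds for an arbitrary j ≥ 1, so A(j) = j(-3j - 1).
Then A(j+1) = A(j) + (-6j - 4) = (j(-3j - 1)) + (-6j - 4).
Simplifying, A(j+1) = -(j + 1)(3j + 4) = -(j+1)(3(j+1) + 1),
which is the closed form with t = j+1.
By the principle of mathematical induction, the result holds for all t ≥ 1.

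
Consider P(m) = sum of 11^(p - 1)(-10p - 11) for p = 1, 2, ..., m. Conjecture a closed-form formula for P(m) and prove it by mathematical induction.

We claim P(m) = -11^m(m + 1) + 1 for all m ≥ 1.
Base step (m = 1): P(1) = -21, and the closed form gives -21. They agree.
Suppose the result is true for m = p, so P(p) = -11^p(p + 1) + 1.
Then P(p+1) = P(p) + (11^p(-10p - 21)) = (-11^p(p + 1) + 1) + (11^p(-10p - 21)).
Simplifying, P(p+1) = -11·11^p·p - 22·11^p + 1 = -11^(p+1)((p+1) + 1) + 1,
which is the closed form with m = p+1.
By induction, the statement is established for all m ≥ 1.

P(m) = -11^m(m + 1) + 1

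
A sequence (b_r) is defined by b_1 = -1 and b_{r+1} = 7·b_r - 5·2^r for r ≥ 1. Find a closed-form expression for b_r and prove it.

b_r = 2^r - 3·7^(r - 1)

Computing the first terms: b_1 = -1, b_2 = -17, b_3 = -139. This suggests b_r = 2^r - 3·7^(r - 1).
When r = 1: the formula gives -1 = -1 = b_1.
Suppose the result is true for r = j, so b_j = 2^j - 3·7^(j - 1).
Then b_{j+1} = 7·b_j - 5·2^j = 7·(2^j - 3·7^(j - 1)) - 5·2^j = 2^(j + 1) - 3·7^j = 2^(j+1) - 3·7^((j+1) - 1),
which is the claimed formula at r = j+1.
By the principle of mathematical induction, the result holds for all r ≥ 1.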